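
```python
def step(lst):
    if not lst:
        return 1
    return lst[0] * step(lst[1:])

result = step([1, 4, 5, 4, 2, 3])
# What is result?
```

Product over [1, 4, 5, 4, 2, 3] = 1 * 4 * 5 * 4 * 2 * 3 = 480

Answer: 480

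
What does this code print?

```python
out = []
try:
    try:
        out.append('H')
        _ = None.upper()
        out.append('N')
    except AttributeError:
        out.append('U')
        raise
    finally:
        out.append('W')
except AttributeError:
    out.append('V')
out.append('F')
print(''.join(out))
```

Execution trace: 'H' (inner try body) → 'U' (inner except AttributeError) → 'W' (inner finally) → 'V' (outer except AttributeError) → 'F' (after the try/except). Output: HUWVF

Answer: HUWVF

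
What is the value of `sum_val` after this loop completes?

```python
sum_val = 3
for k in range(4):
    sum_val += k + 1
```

Start at 3, add 1 to 4 = 13
`sum_val` takes the values: 3 → 4 → 6 → 9 → 13

Answer: 13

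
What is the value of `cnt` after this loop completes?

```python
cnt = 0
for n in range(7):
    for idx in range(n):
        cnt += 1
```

Triangle number: 0+1+2+...+6
`cnt` takes the values: 0 → 1 → 2 → 3 → 4 → 5 → 6 → 7 → 8 → 9 → 10 → 11 → 12 → 13 → 14 → 15 → 16 → 17 → 18 → 19 → 20 → 21

Answer: 21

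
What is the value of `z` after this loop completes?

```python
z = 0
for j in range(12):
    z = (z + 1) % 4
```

Increment mod 4, 12 times = 0
`z` takes the values: 0 → 1 → 2 → 3 → 0 → 1 → 2 → 3 → 0 → 1 → 2 → 3 → 0

Answer: 0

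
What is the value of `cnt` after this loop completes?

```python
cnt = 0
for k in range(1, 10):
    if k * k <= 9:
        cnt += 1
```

Count numbers where k² ≤ 9
`cnt` takes the values: 0 → 1 → 2 → 3

Answer: 3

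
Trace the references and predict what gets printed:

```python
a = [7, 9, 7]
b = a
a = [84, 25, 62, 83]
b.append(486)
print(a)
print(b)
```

Key concept: rebinding vs mutation: a is rebound to a new list, b still points at the original.
Step by step:
`a = [7, 9, 7]` → a = [7, 9, 7]
`b = a` → b = [7, 9, 7] (same object as a)
`a = [84, 25, 62, 83]` → a = [84, 25, 62, 83]
`b.append(486)` → b = [7, 9, 7, 486]
`print(a)` → prints [84, 25, 62, 83]
`print(b)` → prints [7, 9, 7, 486]

Answer:
[84, 25, 62, 83]
[7, 9, 7, 486]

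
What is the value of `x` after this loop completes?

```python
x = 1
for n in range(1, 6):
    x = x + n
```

Start at 1, add 1 through 5
`x` takes the values: 1 → 2 → 4 → 7 → 11 → 16

Answer: 16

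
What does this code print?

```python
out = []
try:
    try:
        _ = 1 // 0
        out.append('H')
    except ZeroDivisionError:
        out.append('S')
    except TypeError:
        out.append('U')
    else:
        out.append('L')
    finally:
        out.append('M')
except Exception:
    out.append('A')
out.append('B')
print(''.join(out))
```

Execution trace: 'S' (inner except ZeroDivisionError) → 'M' (inner finally) → 'B' (after the try/except). Output: SMB

Answer: SMB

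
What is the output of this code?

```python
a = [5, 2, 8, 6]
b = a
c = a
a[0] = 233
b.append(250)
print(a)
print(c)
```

Key concept: multiple aliases.
Step by step:
`a = [5, 2, 8, 6]` → a = [5, 2, 8, 6]
`b = a` → b = [5, 2, 8, 6] (same object as a)
`c = a` → c = [5, 2, 8, 6] (same object as a, b)
`a[0] = 233` → a = [233, 2, 8, 6] (same object as b, c); b = [233, 2, 8, 6] (same object as a, c); c = [233, 2, 8, 6] (same object as a, b)
`b.append(250)` → a = [233, 2, 8, 6, 250] (same object as b, c); b = [233, 2, 8, 6, 250] (same object as a, c); c = [233, 2, 8, 6, 250] (same object as a, b)
`print(a)` → prints [233, 2, 8, 6, 250]
`print(c)` → prints [233, 2, 8, 6, 250]

Answer:
[233, 2, 8, 6, 250]
[233, 2, 8, 6, 250]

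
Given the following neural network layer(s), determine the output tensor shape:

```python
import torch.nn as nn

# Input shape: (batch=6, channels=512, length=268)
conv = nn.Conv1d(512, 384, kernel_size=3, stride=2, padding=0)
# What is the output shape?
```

Input: (6, 512, 268) -> Output: (6, 384, 133)

Answer: (6, 384, 133)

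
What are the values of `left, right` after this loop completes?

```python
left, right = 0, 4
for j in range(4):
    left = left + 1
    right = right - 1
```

left goes 0→4, right goes 4→0
`left, right` takes the values: (0, 4) → (1, 4) → (1, 3) → (2, 3) → (2, 2) → (3, 2) → (3, 1) → (4, 1) → (4, 0)

Answer: 4, 0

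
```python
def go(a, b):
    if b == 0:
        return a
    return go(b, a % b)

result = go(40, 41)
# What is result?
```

go(40, 41) -> go(41, 40) -> go(40, 1) -> go(1, 0) -> 1

Answer: 1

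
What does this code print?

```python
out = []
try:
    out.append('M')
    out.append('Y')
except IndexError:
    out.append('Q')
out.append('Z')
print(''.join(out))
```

Execution trace: 'M' (try body) → 'Y' (try body, no exception) → 'Z' (after the try/except). Output: MYZ

Answer: MYZ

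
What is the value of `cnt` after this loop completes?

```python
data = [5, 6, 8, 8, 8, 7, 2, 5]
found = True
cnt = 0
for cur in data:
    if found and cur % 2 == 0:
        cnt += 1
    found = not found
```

Count even values at even positions
`cnt` takes the values: 0 → 1 → 2 → 3

Answer: 3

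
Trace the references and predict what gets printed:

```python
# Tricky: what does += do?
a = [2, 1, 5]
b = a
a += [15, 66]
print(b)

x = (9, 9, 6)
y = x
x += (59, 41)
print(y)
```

Key concept: += behavior differs for mutable vs immutable.
Step by step:
`a = [2, 1, 5]` → a = [2, 1, 5]
`b = a` → b = [2, 1, 5] (same object as a)
`a += [15, 66]` → a = [2, 1, 5, 15, 66] (same object as b); b = [2, 1, 5, 15, 66] (same object as a)
`print(b)` → prints [2, 1, 5, 15, 66]
`x = (9, 9, 6)` → x = (9, 9, 6)
`y = x` → y = (9, 9, 6)
`x += (59, 41)` → x = (9, 9, 6, 59, 41)
`print(y)` → prints (9, 9, 6)

Answer:
[2, 1, 5, 15, 66]
(9, 9, 6)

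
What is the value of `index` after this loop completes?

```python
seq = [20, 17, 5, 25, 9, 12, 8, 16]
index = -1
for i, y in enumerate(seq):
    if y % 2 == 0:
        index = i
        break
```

First even number index in [20, 17, 5, 25, 9, 12, 8, 16]
`index` takes the values: -1 → 0

Answer: 0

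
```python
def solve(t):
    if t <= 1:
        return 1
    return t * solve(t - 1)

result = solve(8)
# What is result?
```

solve(8) = 8 * 7 * 6 * 5 * 4 * 3 * 2 * 1 = 40320

Answer: 40320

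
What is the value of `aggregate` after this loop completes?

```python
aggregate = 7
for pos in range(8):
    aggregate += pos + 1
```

Start at 7, add 1 to 8 = 43
`aggregate` takes the values: 7 → 8 → 10 → 13 → 17 → 22 → 28 → 35 → 43

Answer: 43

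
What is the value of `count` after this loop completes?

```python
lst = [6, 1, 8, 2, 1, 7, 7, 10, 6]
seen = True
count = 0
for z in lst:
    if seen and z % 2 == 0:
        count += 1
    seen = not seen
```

Count even values at even positions
`count` takes the values: 0 → 1 → 2 → 3

Answer: 3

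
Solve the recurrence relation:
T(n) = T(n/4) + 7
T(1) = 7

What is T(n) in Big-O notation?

Each step divides n by 4 and adds 7. After log_4(n) steps we reach T(1)=7. So T(n) = 7·log_4(n) + 7 = O(log n).

Answer: O(log n)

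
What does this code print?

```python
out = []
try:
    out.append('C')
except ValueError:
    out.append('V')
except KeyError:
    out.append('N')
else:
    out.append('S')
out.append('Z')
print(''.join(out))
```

Execution trace: 'C' (try body, no exception) → 'S' (else) → 'Z' (after the try/except). Output: CSZ

Answer: CSZ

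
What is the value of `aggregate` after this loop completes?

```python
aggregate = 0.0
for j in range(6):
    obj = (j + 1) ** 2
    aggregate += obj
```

Sum of squared losses 1² + 2² + ... + 6²
`aggregate` takes the values: 0.0 → 1.0 → 5.0 → 14.0 → 30.0 → 55.0 → 91.0

Answer: 91.0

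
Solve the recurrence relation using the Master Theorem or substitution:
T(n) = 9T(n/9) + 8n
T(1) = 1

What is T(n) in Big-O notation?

By Master Theorem: a=9, b=9, f(n)=8n. Since log_9(9) = 1 and f(n) = Θ(n^1), Case 2 applies. T(n) = O(n log n).

Answer: O(n log n)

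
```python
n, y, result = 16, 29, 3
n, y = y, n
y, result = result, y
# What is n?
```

Trace:
`n, y, result = 16, 29, 3` → n = 16; y = 29; result = 3
`n, y = y, n` → n = 29; y = 16
`y, result = result, y` → y = 3; result = 16
So n = 29

Answer: 29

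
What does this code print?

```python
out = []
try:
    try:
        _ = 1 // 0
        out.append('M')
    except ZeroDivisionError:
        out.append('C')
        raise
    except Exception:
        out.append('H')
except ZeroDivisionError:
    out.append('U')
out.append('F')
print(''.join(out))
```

Execution trace: 'C' (inner except ZeroDivisionError) → 'U' (outer except ZeroDivisionError) → 'F' (after the try/except). Output: CUF

Answer: CUF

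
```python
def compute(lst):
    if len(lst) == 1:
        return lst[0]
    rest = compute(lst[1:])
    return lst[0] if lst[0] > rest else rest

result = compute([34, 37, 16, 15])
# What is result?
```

Recursive max over [34, 37, 16, 15] = 37

Answer: 37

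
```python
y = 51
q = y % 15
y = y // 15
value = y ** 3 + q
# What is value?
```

Trace:
`y = 51` → y = 51
`q = y % 15` → q = 6
`y = y // 15` → y = 3
`value = y ** 3 + q` → value = 33
So value = 33

Answer: 33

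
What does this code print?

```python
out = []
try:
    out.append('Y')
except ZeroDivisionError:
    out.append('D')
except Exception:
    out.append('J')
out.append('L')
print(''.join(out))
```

Execution trace: 'Y' (try body, no exception) → 'L' (after the try/except). Output: YL

Answer: YL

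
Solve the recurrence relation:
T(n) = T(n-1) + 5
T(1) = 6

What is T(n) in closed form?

Unrolling: T(n) = T(1) + 5·(n-1) = 6 + 5(n-1) = 5n + 1.

Answer: T(n) = 5n + 1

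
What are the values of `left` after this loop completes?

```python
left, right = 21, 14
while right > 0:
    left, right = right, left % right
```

GCD of 21 and 14
`left` takes the values: 21 → 14 → 7

Answer: 7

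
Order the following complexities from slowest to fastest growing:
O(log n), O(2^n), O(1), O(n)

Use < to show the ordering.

Ordered by growth rate: O(1) < O(log n) < O(n) < O(2^n)

Answer: O(1) < O(log n) < O(n) < O(2^n)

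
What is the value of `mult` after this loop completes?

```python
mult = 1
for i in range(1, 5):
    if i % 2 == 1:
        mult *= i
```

Product of odd numbers 1 to 4
`mult` takes the values: 1 → 3

Answer: 3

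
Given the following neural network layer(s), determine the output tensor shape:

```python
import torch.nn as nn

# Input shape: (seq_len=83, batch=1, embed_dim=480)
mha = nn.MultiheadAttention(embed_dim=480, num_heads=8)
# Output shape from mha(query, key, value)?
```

Input: (83, 1, 480) -> Output: (83, 1, 480)

Answer: (83, 1, 480)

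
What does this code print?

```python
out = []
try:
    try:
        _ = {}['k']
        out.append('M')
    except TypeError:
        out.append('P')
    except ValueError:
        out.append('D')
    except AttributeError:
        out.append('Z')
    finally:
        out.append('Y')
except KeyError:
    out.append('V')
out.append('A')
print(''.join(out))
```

Execution trace: 'Y' (finally) → 'V' (outer except KeyError) → 'A' (after the try/except). Output: YVA

Answer: YVA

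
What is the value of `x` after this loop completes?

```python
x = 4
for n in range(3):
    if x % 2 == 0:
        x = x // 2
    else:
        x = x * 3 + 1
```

Collatz-style transformation from 4
`x` takes the values: 4 → 2 → 1 → 4

Answer: 4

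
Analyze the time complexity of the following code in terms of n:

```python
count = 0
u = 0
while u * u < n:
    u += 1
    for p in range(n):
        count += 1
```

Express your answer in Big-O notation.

Each loop level contributes: √n × n. Multiplying the contributions gives O(n√n).

Answer: O(n√n)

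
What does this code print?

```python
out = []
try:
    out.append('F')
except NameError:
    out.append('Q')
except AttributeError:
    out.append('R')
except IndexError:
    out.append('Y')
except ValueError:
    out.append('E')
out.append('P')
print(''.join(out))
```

Execution trace: 'F' (try body, no exception) → 'P' (after the try/except). Output: FP

Answer: FP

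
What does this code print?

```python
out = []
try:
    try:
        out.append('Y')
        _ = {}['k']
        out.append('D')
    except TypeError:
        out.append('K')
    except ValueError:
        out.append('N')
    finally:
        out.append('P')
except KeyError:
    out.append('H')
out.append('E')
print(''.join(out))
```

Execution trace: 'Y' (try body) → 'P' (finally) → 'H' (outer except KeyError) → 'E' (after the try/except). Output: YPHE

Answer: YPHE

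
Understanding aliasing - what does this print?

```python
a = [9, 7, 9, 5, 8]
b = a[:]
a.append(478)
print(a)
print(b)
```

Key concept: slice [:] creates copy.
Step by step:
`a = [9, 7, 9, 5, 8]` → a = [9, 7, 9, 5, 8]
`b = a[:]` → b = [9, 7, 9, 5, 8]
`a.append(478)` → a = [9, 7, 9, 5, 8, 478]
`print(a)` → prints [9, 7, 9, 5, 8, 478]
`print(b)` → prints [9, 7, 9, 5, 8]

Answer:
[9, 7, 9, 5, 8, 478]
[9, 7, 9, 5, 8]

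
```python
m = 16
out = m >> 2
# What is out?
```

Trace:
`m = 16` → m = 16
`out = m >> 2` → out = 4
So out = 4

Answer: 4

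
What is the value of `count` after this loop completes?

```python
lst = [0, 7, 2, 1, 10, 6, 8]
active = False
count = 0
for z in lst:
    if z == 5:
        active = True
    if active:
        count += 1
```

Count elements after first 5 in [0, 7, 2, 1, 10, 6, 8]
`count` takes the values: 0

Answer: 0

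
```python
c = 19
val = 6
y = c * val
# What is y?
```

Trace:
`c = 19` → c = 19
`val = 6` → val = 6
`y = c * val` → y = 114
So y = 114

Answer: 114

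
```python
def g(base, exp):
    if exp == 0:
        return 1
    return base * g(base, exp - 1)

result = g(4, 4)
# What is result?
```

g(4, 4) = 4 * 4 * 4 * 4 = 256

Answer: 256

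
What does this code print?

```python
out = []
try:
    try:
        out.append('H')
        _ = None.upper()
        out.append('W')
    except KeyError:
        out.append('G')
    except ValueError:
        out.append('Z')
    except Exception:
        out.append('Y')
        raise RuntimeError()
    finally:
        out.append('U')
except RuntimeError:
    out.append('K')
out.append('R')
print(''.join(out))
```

Execution trace: 'H' (inner try body) → 'Y' (inner except Exception) → 'U' (inner finally) → 'K' (outer except RuntimeError) → 'R' (after the try/except). Output: HYUKR

Answer: HYUKR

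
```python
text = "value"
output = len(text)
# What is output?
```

Trace:
`text = "value"` → text = 'value'
`output = len(text)` → output = 5
So output = 5

Answer: 5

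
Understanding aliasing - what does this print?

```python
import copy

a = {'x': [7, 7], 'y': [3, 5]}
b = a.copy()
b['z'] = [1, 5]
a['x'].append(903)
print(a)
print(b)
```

Key concept: shallow copy of dict with mutable values.
Step by step:
`a = {'x': [7, 7], 'y': [3, 5]}` → a = {'x': [7, 7], 'y': [3, 5]}
`b = a.copy()` → b = {'x': [7, 7], 'y': [3, 5]}
`b['z'] = [1, 5]` → b = {'x': [7, 7], 'y': [3, 5], 'z': [1, 5]}
`a['x'].append(903)` → a = {'x': [7, 7, 903], 'y': [3, 5]}; b = {'x': [7, 7, 903], 'y': [3, 5], 'z': [1, 5]}
`print(a)` → prints {'x': [7, 7, 903], 'y': [3, 5]}
`print(b)` → prints {'x': [7, 7, 903], 'y': [3, 5], 'z': [1, 5]}

Answer:
{'x': [7, 7, 903], 'y': [3, 5]}
{'x': [7, 7, 903], 'y': [3, 5], 'z': [1, 5]}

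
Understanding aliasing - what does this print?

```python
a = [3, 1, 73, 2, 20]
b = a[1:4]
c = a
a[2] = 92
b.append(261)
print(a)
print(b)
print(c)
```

Key concept: slice vs alias.
Step by step:
`a = [3, 1, 73, 2, 20]` → a = [3, 1, 73, 2, 20]
`b = a[1:4]` → b = [1, 73, 2]
`c = a` → c = [3, 1, 73, 2, 20] (same object as a)
`a[2] = 92` → a = [3, 1, 92, 2, 20] (same object as c); c = [3, 1, 92, 2, 20] (same object as a)
`b.append(261)` → b = [1, 73, 2, 261]
`print(a)` → prints [3, 1, 92, 2, 20]
`print(b)` → prints [1, 73, 2, 261]
`print(c)` → prints [3, 1, 92, 2, 20]

Answer:
[3, 1, 92, 2, 20]
[1, 73, 2, 261]
[3, 1, 92, 2, 20]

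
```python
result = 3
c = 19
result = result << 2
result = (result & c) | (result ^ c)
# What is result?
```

Trace:
`result = 3` → result = 3
`c = 19` → c = 19
`result = result << 2` → result = 12
`result = (result & c) | (result ^ c)` → result = 31
So result = 31

Answer: 31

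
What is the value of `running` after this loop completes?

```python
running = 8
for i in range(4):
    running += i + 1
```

Start at 8, add 1 to 4 = 18
`running` takes the values: 8 → 9 → 11 → 14 → 18

Answer: 18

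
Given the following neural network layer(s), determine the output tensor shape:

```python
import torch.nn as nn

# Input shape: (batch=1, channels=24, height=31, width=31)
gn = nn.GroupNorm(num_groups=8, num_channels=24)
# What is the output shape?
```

Input: (1, 24, 31, 31) -> Output: (1, 24, 31, 31)

Answer: (1, 24, 31, 31)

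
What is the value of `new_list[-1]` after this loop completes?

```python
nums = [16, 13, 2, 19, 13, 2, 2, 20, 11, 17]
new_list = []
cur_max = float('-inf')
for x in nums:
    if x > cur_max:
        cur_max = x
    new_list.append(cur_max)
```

Running max ends at 20
`new_list` takes the values: [] → [16] → [16, 16] → [16, 16, 16] → [16, 16, 16, 19] → [16, 16, 16, 19, 19] → [16, 16, 16, 19, 19, 19] → [16, 16, 16, 19, 19, 19, 19] → [16, 16, 16, 19, 19, 19, 19, 20] → [16, 16, 16, 19, 19, 19, 19, 20, 20] → [16, 16, 16, 19, 19, 19, 19, 20, 20, 20]
So `new_list[-1]` = 20

Answer: 20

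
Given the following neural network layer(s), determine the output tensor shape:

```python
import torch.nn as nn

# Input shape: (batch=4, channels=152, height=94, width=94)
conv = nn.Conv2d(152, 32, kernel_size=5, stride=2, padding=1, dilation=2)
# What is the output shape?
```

Input: (4, 152, 94, 94) -> Output: (4, 32, 44, 44)

Answer: (4, 32, 44, 44)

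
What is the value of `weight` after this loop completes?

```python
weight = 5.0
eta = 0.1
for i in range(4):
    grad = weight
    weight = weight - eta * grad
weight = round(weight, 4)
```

Gradient descent: w = 5.0 * (1 - 0.1)^4
`weight` takes the values: 5.0 → 4.5 → 4.05 → 3.645 → 3.2805

Answer: 3.2805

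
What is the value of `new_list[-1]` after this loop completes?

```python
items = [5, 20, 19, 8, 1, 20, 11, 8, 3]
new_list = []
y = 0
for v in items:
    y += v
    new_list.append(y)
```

Cumulative sum ends at 95
`new_list` takes the values: [] → [5] → [5, 25] → [5, 25, 44] → [5, 25, 44, 52] → [5, 25, 44, 52, 53] → [5, 25, 44, 52, 53, 73] → [5, 25, 44, 52, 53, 73, 84] → [5, 25, 44, 52, 53, 73, 84, 92] → [5, 25, 44, 52, 53, 73, 84, 92, 95]
So `new_list[-1]` = 95

Answer: 95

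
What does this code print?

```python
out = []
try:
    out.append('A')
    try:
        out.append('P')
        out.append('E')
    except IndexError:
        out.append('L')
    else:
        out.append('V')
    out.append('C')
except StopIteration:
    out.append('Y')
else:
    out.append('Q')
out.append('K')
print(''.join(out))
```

Execution trace: 'A' (try body) → 'P' (inner try body) → 'E' (inner try body, no exception) → 'V' (inner else) → 'C' (try body, no exception) → 'Q' (else) → 'K' (after the try/except). Output: APEVCQK

Answer: APEVCQK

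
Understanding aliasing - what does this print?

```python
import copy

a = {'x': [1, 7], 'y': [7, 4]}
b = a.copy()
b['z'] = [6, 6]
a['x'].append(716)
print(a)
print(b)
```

Key concept: shallow copy of dict with mutable values.
Step by step:
`a = {'x': [1, 7], 'y': [7, 4]}` → a = {'x': [1, 7], 'y': [7, 4]}
`b = a.copy()` → b = {'x': [1, 7], 'y': [7, 4]}
`b['z'] = [6, 6]` → b = {'x': [1, 7], 'y': [7, 4], 'z': [6, 6]}
`a['x'].append(716)` → a = {'x': [1, 7, 716], 'y': [7, 4]}; b = {'x': [1, 7, 716], 'y': [7, 4], 'z': [6, 6]}
`print(a)` → prints {'x': [1, 7, 716], 'y': [7, 4]}
`print(b)` → prints {'x': [1, 7, 716], 'y': [7, 4], 'z': [6, 6]}

Answer:
{'x': [1, 7, 716], 'y': [7, 4]}
{'x': [1, 7, 716], 'y': [7, 4], 'z': [6, 6]}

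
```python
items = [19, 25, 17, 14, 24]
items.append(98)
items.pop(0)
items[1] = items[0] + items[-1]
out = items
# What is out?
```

Trace:
`items = [19, 25, 17, 14, 24]` → items = [19, 25, 17, 14, 24]
`items.append(98)` → items = [19, 25, 17, 14, 24, 98]
`items.pop(0)` → items = [25, 17, 14, 24, 98]
`items[1] = items[0] + items[-1]` → items = [25, 123, 14, 24, 98]
`out = items` → out = [25, 123, 14, 24, 98]
So out = [25, 123, 14, 24, 98]

Answer: [25, 123, 14, 24, 98]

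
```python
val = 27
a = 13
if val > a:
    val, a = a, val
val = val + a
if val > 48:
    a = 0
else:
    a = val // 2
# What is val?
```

Trace:
`val = 27` → val = 27
`a = 13` → a = 13
`if val > a: ...` → val > a is True → val = 13; a = 27
`val = val + a` → val = 40
`if val > 48: ...` → val > 48 is False, take else branch → a = 20
So val = 40

Answer: 40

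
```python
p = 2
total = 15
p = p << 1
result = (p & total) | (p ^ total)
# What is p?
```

Trace:
`p = 2` → p = 2
`total = 15` → total = 15
`p = p << 1` → p = 4
`result = (p & total) | (p ^ total)` → result = 15
So p = 4

Answer: 4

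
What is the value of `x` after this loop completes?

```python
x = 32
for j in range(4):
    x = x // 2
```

Halve 4 times: 32 // 2^4 = 2
`x` takes the values: 32 → 16 → 8 → 4 → 2

Answer: 2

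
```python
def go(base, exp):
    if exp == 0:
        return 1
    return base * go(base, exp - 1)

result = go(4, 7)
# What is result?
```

go(4, 7) = 4 * 4 * 4 * 4 * 4 * 4 * 4 = 16384

Answer: 16384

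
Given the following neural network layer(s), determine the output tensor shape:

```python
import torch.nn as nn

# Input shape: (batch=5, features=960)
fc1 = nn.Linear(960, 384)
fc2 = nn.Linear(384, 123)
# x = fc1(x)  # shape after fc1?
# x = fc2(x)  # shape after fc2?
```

Input: (5, 960) -> after fc1: (5, 384) -> Output: (5, 123)

Answer: (5, 123)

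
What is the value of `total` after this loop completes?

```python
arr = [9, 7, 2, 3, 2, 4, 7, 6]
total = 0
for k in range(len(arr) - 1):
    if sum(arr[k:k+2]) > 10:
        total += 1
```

Count windows with sum > 10
`total` takes the values: 0 → 1 → 2 → 3

Answer: 3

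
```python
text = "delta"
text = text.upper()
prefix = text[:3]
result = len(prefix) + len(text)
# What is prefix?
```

Trace:
`text = "delta"` → text = 'delta'
`text = text.upper()` → text = 'DELTA'
`prefix = text[:3]` → prefix = 'DEL'
`result = len(prefix) + len(text)` → result = 8
So prefix = 'DEL'

Answer: 'DEL'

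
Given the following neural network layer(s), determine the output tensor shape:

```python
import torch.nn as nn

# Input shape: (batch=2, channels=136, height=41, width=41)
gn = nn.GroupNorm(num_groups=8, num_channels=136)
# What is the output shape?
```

Input: (2, 136, 41, 41) -> Output: (2, 136, 41, 41)

Answer: (2, 136, 41, 41)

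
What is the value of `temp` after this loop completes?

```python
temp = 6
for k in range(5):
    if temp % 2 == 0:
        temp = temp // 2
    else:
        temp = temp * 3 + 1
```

Collatz-style transformation from 6
`temp` takes the values: 6 → 3 → 10 → 5 → 16 → 8

Answer: 8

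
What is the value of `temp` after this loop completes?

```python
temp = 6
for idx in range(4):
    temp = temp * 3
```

Multiply by 3, 4 times: 6 * 3^4 = 486
`temp` takes the values: 6 → 18 → 54 → 162 → 486

Answer: 486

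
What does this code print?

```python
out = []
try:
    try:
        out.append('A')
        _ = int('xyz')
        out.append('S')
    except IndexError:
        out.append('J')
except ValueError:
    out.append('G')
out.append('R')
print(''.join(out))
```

Execution trace: 'A' (try body) → 'G' (outer except ValueError) → 'R' (after the try/except). Output: AGR

Answer: AGR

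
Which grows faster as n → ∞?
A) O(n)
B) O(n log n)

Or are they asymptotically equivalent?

O(n) vs O(n log n): Higher order terms dominate.

Answer: B) O(n log n) grows faster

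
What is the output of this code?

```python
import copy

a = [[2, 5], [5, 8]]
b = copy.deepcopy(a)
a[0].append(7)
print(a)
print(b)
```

Key concept: deep copy is fully independent.
Step by step:
`a = [[2, 5], [5, 8]]` → a = [[2, 5], [5, 8]]
`b = copy.deepcopy(a)` → b = [[2, 5], [5, 8]]
`a[0].append(7)` → a = [[2, 5, 7], [5, 8]]
`print(a)` → prints [[2, 5, 7], [5, 8]]
`print(b)` → prints [[2, 5], [5, 8]]

Answer:
[[2, 5, 7], [5, 8]]
[[2, 5], [5, 8]]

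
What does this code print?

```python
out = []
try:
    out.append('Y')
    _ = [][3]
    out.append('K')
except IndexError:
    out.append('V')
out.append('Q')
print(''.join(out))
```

Execution trace: 'Y' (try body) → 'V' (except IndexError) → 'Q' (after the try/except). Output: YVQ

Answer: YVQ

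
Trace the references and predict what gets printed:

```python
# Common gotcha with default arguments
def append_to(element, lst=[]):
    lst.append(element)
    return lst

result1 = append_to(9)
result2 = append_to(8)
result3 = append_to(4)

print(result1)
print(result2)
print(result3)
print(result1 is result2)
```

Key concept: mutable default argument gotcha.
Step by step:
`result1 = append_to(9)` → result1 = [9]
`result2 = append_to(8)` → result1 = [9, 8] (same object as result2); result2 = [9, 8] (same object as result1)
`result3 = append_to(4)` → result1 = [9, 8, 4] (same object as result2, result3); result2 = [9, 8, 4] (same object as result1, result3); result3 = [9, 8, 4] (same object as result1, result2)
`print(result1)` → prints [9, 8, 4]
`print(result2)` → prints [9, 8, 4]
`print(result3)` → prints [9, 8, 4]
`print(result1 is result2)` → prints True

Answer:
[9, 8, 4]
[9, 8, 4]
[9, 8, 4]
True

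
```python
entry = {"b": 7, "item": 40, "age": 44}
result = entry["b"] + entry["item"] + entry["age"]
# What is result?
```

Trace:
`entry = {"b": 7, "item": 40, "age": 44}` → entry = {'b': 7, 'item': 40, 'age': 44}
`result = entry["b"] + entry["item"] + entry["age"]` → result = 91
So result = 91

Answer: 91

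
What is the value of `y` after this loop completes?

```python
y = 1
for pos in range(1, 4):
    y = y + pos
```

Start at 1, add 1 through 3
`y` takes the values: 1 → 2 → 4 → 7

Answer: 7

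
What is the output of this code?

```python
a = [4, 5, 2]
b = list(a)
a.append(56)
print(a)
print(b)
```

Key concept: list() constructor creates copy.
Step by step:
`a = [4, 5, 2]` → a = [4, 5, 2]
`b = list(a)` → b = [4, 5, 2]
`a.append(56)` → a = [4, 5, 2, 56]
`print(a)` → prints [4, 5, 2, 56]
`print(b)` → prints [4, 5, 2]

Answer:
[4, 5, 2, 56]
[4, 5, 2]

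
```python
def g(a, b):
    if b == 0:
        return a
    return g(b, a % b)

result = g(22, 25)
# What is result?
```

g(22, 25) -> g(25, 22) -> g(22, 3) -> g(3, 1) -> g(1, 0) -> 1

Answer: 1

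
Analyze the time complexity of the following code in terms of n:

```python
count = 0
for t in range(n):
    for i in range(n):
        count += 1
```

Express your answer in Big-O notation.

Each loop level contributes: n × n. Multiplying the contributions gives O(n^2).

Answer: O(n^2)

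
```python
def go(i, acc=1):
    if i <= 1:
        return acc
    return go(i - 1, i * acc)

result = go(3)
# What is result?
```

Accumulator trace (n, acc): (3, 1) -> (2, 3) -> (1, 6) -> return 6

Answer: 6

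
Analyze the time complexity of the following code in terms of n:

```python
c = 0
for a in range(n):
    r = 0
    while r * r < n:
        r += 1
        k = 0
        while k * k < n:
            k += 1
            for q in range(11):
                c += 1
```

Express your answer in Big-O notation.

Each loop level contributes: n × √n × √n × 1. Multiplying the contributions gives O(n^2).

Answer: O(n^2)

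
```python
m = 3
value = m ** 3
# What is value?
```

Trace:
`m = 3` → m = 3
`value = m ** 3` → value = 27
So value = 27

Answer: 27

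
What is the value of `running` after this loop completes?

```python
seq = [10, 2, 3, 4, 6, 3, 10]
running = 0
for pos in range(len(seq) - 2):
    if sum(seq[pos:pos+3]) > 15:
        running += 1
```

Count windows with sum > 15
`running` takes the values: 0 → 1

Answer: 1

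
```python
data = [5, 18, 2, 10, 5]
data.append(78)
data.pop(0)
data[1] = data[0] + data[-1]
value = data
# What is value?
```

Trace:
`data = [5, 18, 2, 10, 5]` → data = [5, 18, 2, 10, 5]
`data.append(78)` → data = [5, 18, 2, 10, 5, 78]
`data.pop(0)` → data = [18, 2, 10, 5, 78]
`data[1] = data[0] + data[-1]` → data = [18, 96, 10, 5, 78]
`value = data` → value = [18, 96, 10, 5, 78]
So value = [18, 96, 10, 5, 78]

Answer: [18, 96, 10, 5, 78]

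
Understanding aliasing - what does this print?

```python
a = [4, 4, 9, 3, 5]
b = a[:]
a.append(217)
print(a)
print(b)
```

Key concept: slice [:] creates copy.
Step by step:
`a = [4, 4, 9, 3, 5]` → a = [4, 4, 9, 3, 5]
`b = a[:]` → b = [4, 4, 9, 3, 5]
`a.append(217)` → a = [4, 4, 9, 3, 5, 217]
`print(a)` → prints [4, 4, 9, 3, 5, 217]
`print(b)` → prints [4, 4, 9, 3, 5]

Answer:
[4, 4, 9, 3, 5, 217]
[4, 4, 9, 3, 5]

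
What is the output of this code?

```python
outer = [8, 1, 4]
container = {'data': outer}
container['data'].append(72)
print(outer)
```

Key concept: dict holds reference to list.
Step by step:
`outer = [8, 1, 4]` → outer = [8, 1, 4]
`container = {'data': outer}` → container = {'data': [8, 1, 4]}
`container['data'].append(72)` → outer = [8, 1, 4, 72]; container = {'data': [8, 1, 4, 72]}
`print(outer)` → prints [8, 1, 4, 72]

Answer: [8, 1, 4, 72]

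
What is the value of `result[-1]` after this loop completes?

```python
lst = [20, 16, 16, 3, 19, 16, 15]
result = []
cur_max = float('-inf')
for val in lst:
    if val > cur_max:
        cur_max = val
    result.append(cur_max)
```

Running max ends at 20
`result` takes the values: [] → [20] → [20, 20] → [20, 20, 20] → [20, 20, 20, 20] → [20, 20, 20, 20, 20] → [20, 20, 20, 20, 20, 20] → [20, 20, 20, 20, 20, 20, 20]
So `result[-1]` = 20

Answer: 20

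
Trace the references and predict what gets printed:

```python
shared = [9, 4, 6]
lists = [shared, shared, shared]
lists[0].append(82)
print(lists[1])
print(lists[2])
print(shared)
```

Key concept: list of same reference.
Step by step:
`shared = [9, 4, 6]` → shared = [9, 4, 6]
`lists = [shared, shared, shared]` → lists = [[9, 4, 6], [9, 4, 6], [9, 4, 6]]
`lists[0].append(82)` → shared = [9, 4, 6, 82]; lists = [[9, 4, 6, 82], [9, 4, 6, 82], [9, 4, 6, 82]]
`print(lists[1])` → prints [9, 4, 6, 82]
`print(lists[2])` → prints [9, 4, 6, 82]
`print(shared)` → prints [9, 4, 6, 82]

Answer:
[9, 4, 6, 82]
[9, 4, 6, 82]
[9, 4, 6, 82]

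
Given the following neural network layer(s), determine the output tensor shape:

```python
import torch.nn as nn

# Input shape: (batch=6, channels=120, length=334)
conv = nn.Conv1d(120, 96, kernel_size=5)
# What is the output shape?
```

Input: (6, 120, 334) -> Output: (6, 96, 330)

Answer: (6, 96, 330)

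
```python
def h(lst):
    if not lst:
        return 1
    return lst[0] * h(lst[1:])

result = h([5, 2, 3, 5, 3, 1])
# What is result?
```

Product over [5, 2, 3, 5, 3, 1] = 5 * 2 * 3 * 5 * 3 * 1 = 450

Answer: 450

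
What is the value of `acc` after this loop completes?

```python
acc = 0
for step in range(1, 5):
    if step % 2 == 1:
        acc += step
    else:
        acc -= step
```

Add odd, subtract even
`acc` takes the values: 0 → 1 → -1 → 2 → -2

Answer: -2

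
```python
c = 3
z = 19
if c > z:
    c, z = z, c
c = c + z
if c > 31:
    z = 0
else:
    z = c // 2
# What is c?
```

Trace:
`c = 3` → c = 3
`z = 19` → z = 19
`if c > z: ...` → c > z is False → no variable changes
`c = c + z` → c = 22
`if c > 31: ...` → c > 31 is False, take else branch → z = 11
So c = 22

Answer: 22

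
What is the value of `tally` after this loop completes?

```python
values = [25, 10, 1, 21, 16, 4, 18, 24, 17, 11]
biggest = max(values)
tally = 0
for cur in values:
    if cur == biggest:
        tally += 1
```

Count of max value 25 in [25, 10, 1, 21, 16, 4, 18, 24, 17, 11]
`tally` takes the values: 0 → 1

Answer: 1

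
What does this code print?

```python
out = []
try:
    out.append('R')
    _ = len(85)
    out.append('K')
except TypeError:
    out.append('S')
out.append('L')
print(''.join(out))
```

Execution trace: 'R' (try body) → 'S' (except TypeError) → 'L' (after the try/except). Output: RSL

Answer: RSL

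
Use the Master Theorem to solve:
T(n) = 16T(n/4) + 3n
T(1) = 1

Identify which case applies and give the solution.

a=16, b=4, f(n)=3n. log_4(16) = 2. Since c=1 < 2, Case 1 applies: T(n) = Θ(n^log_b(a)) = O(n^2).

Answer: O(n^2) - Case 1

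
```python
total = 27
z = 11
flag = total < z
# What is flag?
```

Trace:
`total = 27` → total = 27
`z = 11` → z = 11
`flag = total < z` → flag = False
So flag = False

Answer: False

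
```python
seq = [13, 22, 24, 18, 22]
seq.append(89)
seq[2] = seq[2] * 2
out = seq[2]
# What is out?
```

Trace:
`seq = [13, 22, 24, 18, 22]` → seq = [13, 22, 24, 18, 22]
`seq.append(89)` → seq = [13, 22, 24, 18, 22, 89]
`seq[2] = seq[2] * 2` → seq = [13, 22, 48, 18, 22, 89]
`out = seq[2]` → out = 48
So out = 48

Answer: 48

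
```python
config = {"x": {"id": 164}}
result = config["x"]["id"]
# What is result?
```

Trace:
`config = {"x": {"id": 164}}` → config = {'x': {'id': 164}}
`result = config["x"]["id"]` → result = 164
So result = 164

Answer: 164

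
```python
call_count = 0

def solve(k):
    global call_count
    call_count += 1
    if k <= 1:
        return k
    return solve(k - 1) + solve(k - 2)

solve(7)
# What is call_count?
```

Calls(k) = 1 + Calls(k-1) + Calls(k-2); Calls(0)=Calls(1)=1. For k=7 this gives 41.

Answer: 41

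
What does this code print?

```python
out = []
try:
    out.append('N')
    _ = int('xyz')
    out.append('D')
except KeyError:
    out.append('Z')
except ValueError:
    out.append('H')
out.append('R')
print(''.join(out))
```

Execution trace: 'N' (try body) → 'H' (except ValueError) → 'R' (after the try/except). Output: NHR

Answer: NHR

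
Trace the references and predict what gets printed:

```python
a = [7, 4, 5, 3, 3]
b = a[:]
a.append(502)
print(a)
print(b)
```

Key concept: slice [:] creates copy.
Step by step:
`a = [7, 4, 5, 3, 3]` → a = [7, 4, 5, 3, 3]
`b = a[:]` → b = [7, 4, 5, 3, 3]
`a.append(502)` → a = [7, 4, 5, 3, 3, 502]
`print(a)` → prints [7, 4, 5, 3, 3, 502]
`print(b)` → prints [7, 4, 5, 3, 3]

Answer:
[7, 4, 5, 3, 3, 502]
[7, 4, 5, 3, 3]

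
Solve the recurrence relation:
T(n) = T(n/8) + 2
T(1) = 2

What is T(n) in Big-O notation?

Each step divides n by 8 and adds 2. After log_8(n) steps we reach T(1)=2. So T(n) = 2·log_8(n) + 2 = O(log n).

Answer: O(log n)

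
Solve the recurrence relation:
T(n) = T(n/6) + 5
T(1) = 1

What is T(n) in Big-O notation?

Each step divides n by 6 and adds 5. After log_6(n) steps we reach T(1)=1. So T(n) = 5·log_6(n) + 1 = O(log n).

Answer: O(log n)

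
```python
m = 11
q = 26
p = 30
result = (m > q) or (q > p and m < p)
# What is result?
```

Trace:
`m = 11` → m = 11
`q = 26` → q = 26
`p = 30` → p = 30
`result = (m > q) or (q > p and m < p)` → result = False
So result = False

Answer: False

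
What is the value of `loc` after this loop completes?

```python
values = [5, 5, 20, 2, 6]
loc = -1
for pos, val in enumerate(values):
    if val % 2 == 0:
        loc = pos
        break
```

First even number index in [5, 5, 20, 2, 6]
`loc` takes the values: -1 → 2

Answer: 2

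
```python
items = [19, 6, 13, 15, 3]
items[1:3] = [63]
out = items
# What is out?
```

Trace:
`items = [19, 6, 13, 15, 3]` → items = [19, 6, 13, 15, 3]
`items[1:3] = [63]` → items = [19, 63, 15, 3]
`out = items` → out = [19, 63, 15, 3]
So out = [19, 63, 15, 3]

Answer: [19, 63, 15, 3]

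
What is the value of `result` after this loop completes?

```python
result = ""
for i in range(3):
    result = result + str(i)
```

Concatenate digits 0 to 2
`result` takes the values: "" → "0" → "01" → "012"

Answer: "012"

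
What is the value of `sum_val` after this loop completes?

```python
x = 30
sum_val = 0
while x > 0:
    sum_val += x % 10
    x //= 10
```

Sum digits of 30
`sum_val` takes the values: 0 → 3

Answer: 3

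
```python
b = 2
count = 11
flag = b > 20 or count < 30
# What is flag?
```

Trace:
`b = 2` → b = 2
`count = 11` → count = 11
`flag = b > 20 or count < 30` → flag = True
So flag = True

Answer: True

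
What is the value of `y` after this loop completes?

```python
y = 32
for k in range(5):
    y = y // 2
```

Halve 5 times: 32 // 2^5 = 1
`y` takes the values: 32 → 16 → 8 → 4 → 2 → 1

Answer: 1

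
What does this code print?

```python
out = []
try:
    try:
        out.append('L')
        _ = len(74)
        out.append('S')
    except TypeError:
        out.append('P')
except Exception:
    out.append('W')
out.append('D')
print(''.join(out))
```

Execution trace: 'L' (inner try body) → 'P' (inner except TypeError) → 'D' (after the try/except). Output: LPD

Answer: LPD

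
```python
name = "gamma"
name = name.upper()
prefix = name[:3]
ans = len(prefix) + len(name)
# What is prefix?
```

Trace:
`name = "gamma"` → name = 'gamma'
`name = name.upper()` → name = 'GAMMA'
`prefix = name[:3]` → prefix = 'GAM'
`ans = len(prefix) + len(name)` → ans = 8
So prefix = 'GAM'

Answer: 'GAM'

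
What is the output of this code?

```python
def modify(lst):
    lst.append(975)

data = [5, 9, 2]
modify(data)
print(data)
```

Key concept: function modifies passed list.
Step by step:
`data = [5, 9, 2]` → data = [5, 9, 2]
`modify(data)` → data = [5, 9, 2, 975]
`print(data)` → prints [5, 9, 2, 975]

Answer: [5, 9, 2, 975]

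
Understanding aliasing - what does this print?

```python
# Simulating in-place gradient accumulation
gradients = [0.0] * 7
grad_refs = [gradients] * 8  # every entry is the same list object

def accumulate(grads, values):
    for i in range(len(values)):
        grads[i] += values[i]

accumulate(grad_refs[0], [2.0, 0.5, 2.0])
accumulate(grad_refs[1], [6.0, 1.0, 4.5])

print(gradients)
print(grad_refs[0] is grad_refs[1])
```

Key concept: gradient accumulation aliasing.
Step by step:
`gradients = [0.0] * 7` → gradients = [0.0, 0.0, 0.0, 0.0, 0.0, 0.0, 0.0]
`grad_refs = [gradients] * 8` → grad_refs = [[0.0, 0.0, 0.0, 0.0, 0.0, 0.0, 0.0], [0.0, 0.0, 0.0, 0.0, 0.0, 0.0, 0.0], [0.0, 0.0, 0.0, 0.0, 0.0, 0.0, 0.0], [0.0, 0.0, 0.0, 0.0, 0.0, 0.0, 0.0], [0.0, 0.0, 0.0, 0.0, 0.0, 0.0, 0.0], [0.0, 0.0, 0.0, 0.0, 0.0, 0.0, 0.0], [0.0, 0.0, 0.0, 0.0, 0.0, 0.0, 0.0], [0.0, 0.0, 0.0, 0.0, 0.0, 0.0, 0.0]]
`accumulate(grad_refs[0], [2.0, 0.5, 2.0])` → gradients = [2.0, 0.5, 2.0, 0.0, 0.0, 0.0, 0.0]; grad_refs = [[2.0, 0.5, 2.0, 0.0, 0.0, 0.0, 0.0], [2.0, 0.5, 2.0, 0.0, 0.0, 0.0, 0.0], [2.0, 0.5, 2.0, 0.0, 0.0, 0.0, 0.0], [2.0, 0.5, 2.0, 0.0, 0.0, 0.0, 0.0], [2.0, 0.5, 2.0, 0.0, 0.0, 0.0, 0.0], [2.0, 0.5, 2.0, 0.0, 0.0, 0.0, 0.0], [2.0, 0.5, 2.0, 0.0, 0.0, 0.0, 0.0], [2.0, 0.5, 2.0, 0.0, 0.0, 0.0, 0.0]]
`accumulate(grad_refs[1], [6.0, 1.0, 4.5])` → gradients = [8.0, 1.5, 6.5, 0.0, 0.0, 0.0, 0.0]; grad_refs = [[8.0, 1.5, 6.5, 0.0, 0.0, 0.0, 0.0], [8.0, 1.5, 6.5, 0.0, 0.0, 0.0, 0.0], [8.0, 1.5, 6.5, 0.0, 0.0, 0.0, 0.0], [8.0, 1.5, 6.5, 0.0, 0.0, 0.0, 0.0], [8.0, 1.5, 6.5, 0.0, 0.0, 0.0, 0.0], [8.0, 1.5, 6.5, 0.0, 0.0, 0.0, 0.0], [8.0, 1.5, 6.5, 0.0, 0.0, 0.0, 0.0], [8.0, 1.5, 6.5, 0.0, 0.0, 0.0, 0.0]]
`print(gradients)` → prints [8.0, 1.5, 6.5, 0.0, 0.0, 0.0, 0.0]
`print(grad_refs[0] is grad_refs[1])` → prints True

Answer:
[8.0, 1.5, 6.5, 0.0, 0.0, 0.0, 0.0]
True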